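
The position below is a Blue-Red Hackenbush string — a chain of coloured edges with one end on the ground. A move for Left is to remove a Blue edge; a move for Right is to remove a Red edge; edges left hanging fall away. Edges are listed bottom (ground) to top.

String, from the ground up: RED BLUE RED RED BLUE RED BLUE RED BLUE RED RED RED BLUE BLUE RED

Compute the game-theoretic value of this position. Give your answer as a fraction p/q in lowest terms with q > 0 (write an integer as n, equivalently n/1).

-13683/16384

G_1 [R]  L=[none]  R=[0]  so -1
G_2 [RB]  L=[-1]  R=[0]  so -1/2
G_3 [RBR]  L=[-1]  R=[-1/2; 0]  so -3/4
G_4 [RBRR]  L=[-1]  R=[-3/4; -1/2; 0]  so -7/8
G_5 [RBRRB]  L=[-1; -7/8]  R=[-3/4; -1/2; 0]  so -13/16
G_6 [RBRRBR]  L=[-1; -7/8]  R=[-13/16; -3/4; -1/2; 0]  so -27/32
G_7 [RBRRBRB]  L=[-1; -7/8; -27/32]  R=[-13/16; -3/4; -1/2; 0]  so -53/64
G_8 [RBRRBRBR]  L=[-1; -7/8; -27/32]  R=[-53/64; -13/16; -3/4; -1/2; 0]  so -107/128
G_9 [RBRRBRBRB]  L=[-1; -7/8; -27/32; -107/128]  R=[-53/64; -13/16; -3/4; -1/2; 0]  so -213/256
G_10 [RBRRBRBRBR]  L=[-1; -7/8; -27/32; -107/128]  R=[-213/256; -53/64; -13/16; -3/4; -1/2; 0]  so -427/512
G_11 [RBRRBRBRBRR]  L=[-1; -7/8; -27/32; -107/128]  R=[-427/512; -213/256; -53/64; -13/16; -3/4; -1/2; 0]  so -855/1024
G_12 [RBRRBRBRBRRR]  L=[-1; -7/8; -27/32; -107/128]  R=[-855/1024; -427/512; -213/256; -53/64; -13/16; -3/4; -1/2; 0]  so -1711/2048
G_13 [RBRRBRBRBRRRB]  L=[-1; -7/8; -27/32; -107/128; -1711/2048]  R=[-855/1024; -427/512; -213/256; -53/64; -13/16; -3/4; -1/2; 0]  so -3421/4096
G_14 [RBRRBRBRBRRRBB]  L=[-1; -7/8; -27/32; -107/128; -1711/2048; -3421/4096]  R=[-855/1024; -427/512; -213/256; -53/64; -13/16; -3/4; -1/2; 0]  so -6841/8192
G_15 [RBRRBRBRBRRRBBR]  L=[-1; -7/8; -27/32; -107/128; -1711/2048; -3421/4096]  R=[-6841/8192; -855/1024; -427/512; -213/256; -53/64; -13/16; -3/4; -1/2; 0]  so -13683/16384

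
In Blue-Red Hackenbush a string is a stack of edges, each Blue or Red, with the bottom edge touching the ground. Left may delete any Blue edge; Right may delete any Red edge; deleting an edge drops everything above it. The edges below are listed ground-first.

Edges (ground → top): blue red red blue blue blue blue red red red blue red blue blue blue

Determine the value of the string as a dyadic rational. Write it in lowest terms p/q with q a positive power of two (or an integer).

7727/16384

edge 1 of 15 (blue): { 0 | — } so 1
edge 2 of 15 (red): { 0 | 1 } so 1/2
edge 3 of 15 (red): { 0 | 1/2 1 } so 1/4
edge 4 of 15 (blue): { 0 1/4 | 1/2 1 } so 3/8
edge 5 of 15 (blue): { 0 1/4 3/8 | 1/2 1 } so 7/16
edge 6 of 15 (blue): { 0 1/4 3/8 7/16 | 1/2 1 } so 15/32
edge 7 of 15 (blue): { 0 1/4 3/8 7/16 15/32 | 1/2 1 } so 31/64
edge 8 of 15 (red): { 0 1/4 3/8 7/16 15/32 | 31/64 1/2 1 } so 61/128
edge 9 of 15 (red): { 0 1/4 3/8 7/16 15/32 | 61/128 31/64 1/2 1 } so 121/256
edge 10 of 15 (red): { 0 1/4 3/8 7/16 15/32 | 121/256 61/128 31/64 1/2 1 } so 241/512
edge 11 of 15 (blue): { 0 1/4 3/8 7/16 15/32 241/512 | 121/256 61/128 31/64 1/2 1 } so 483/1024
edge 12 of 15 (red): { 0 1/4 3/8 7/16 15/32 241/512 | 483/1024 121/256 61/128 31/64 1/2 1 } so 965/2048
edge 13 of 15 (blue): { 0 1/4 3/8 7/16 15/32 241/512 965/2048 | 483/1024 121/256 61/128 31/64 1/2 1 } so 1931/4096
edge 14 of 15 (blue): { 0 1/4 3/8 7/16 15/32 241/512 965/2048 1931/4096 | 483/1024 121/256 61/128 31/64 1/2 1 } so 3863/8192
edge 15 of 15 (blue): { 0 1/4 3/8 7/16 15/32 241/512 965/2048 1931/4096 3863/8192 | 483/1024 121/256 61/128 31/64 1/2 1 } so 7727/16384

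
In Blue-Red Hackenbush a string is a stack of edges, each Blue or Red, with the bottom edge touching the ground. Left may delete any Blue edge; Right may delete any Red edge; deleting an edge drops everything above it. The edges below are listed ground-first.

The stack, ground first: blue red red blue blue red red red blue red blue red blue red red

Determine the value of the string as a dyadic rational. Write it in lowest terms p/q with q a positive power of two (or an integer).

Recurse on prefixes of the 15-edge string blue red red blue blue red red red blue red blue red blue red red:
b: Left { 0 }, Right { — } — simplest 1
br: Left { 0 }, Right { 1 } — simplest 1/2
brr: Left { 0 }, Right { 1/2, 1 } — simplest 1/4
brrb: Left { 0, 1/4 }, Right { 1/2, 1 } — simplest 3/8
brrbb: Left { 0, 1/4, 3/8 }, Right { 1/2, 1 } — simplest 7/16
brrbbr: Left { 0, 1/4, 3/8 }, Right { 7/16, 1/2, 1 } — simplest 13/32
brrbbrr: Left { 0, 1/4, 3/8 }, Right { 13/32, 7/16, 1/2, 1 } — simplest 25/64
brrbbrrr: Left { 0, 1/4, 3/8 }, Right { 25/64, 13/32, 7/16, 1/2, 1 } — simplest 49/128
brrbbrrrb: Left { 0, 1/4, 3/8, 49/128 }, Right { 25/64, 13/32, 7/16, 1/2, 1 } — simplest 99/256
brrbbrrrbr: Left { 0, 1/4, 3/8, 49/128 }, Right { 99/256, 25/64, 13/32, 7/16, 1/2, 1 } — simplest 197/512
brrbbrrrbrb: Left { 0, 1/4, 3/8, 49/128, 197/512 }, Right { 99/256, 25/64, 13/32, 7/16, 1/2, 1 } — simplest 395/1024
brrbbrrrbrbr: Left { 0, 1/4, 3/8, 49/128, 197/512 }, Right { 395/1024, 99/256, 25/64, 13/32, 7/16, 1/2, 1 } — simplest 789/2048
brrbbrrrbrbrb: Left { 0, 1/4, 3/8, 49/128, 197/512, 789/2048 }, Right { 395/1024, 99/256, 25/64, 13/32, 7/16, 1/2, 1 } — simplest 1579/4096
brrbbrrrbrbrbr: Left { 0, 1/4, 3/8, 49/128, 197/512, 789/2048 }, Right { 1579/4096, 395/1024, 99/256, 25/64, 13/32, 7/16, 1/2, 1 } — simplest 3157/8192
brrbbrrrbrbrbrr: Left { 0, 1/4, 3/8, 49/128, 197/512, 789/2048 }, Right { 3157/8192, 1579/4096, 395/1024, 99/256, 25/64, 13/32, 7/16, 1/2, 1 } — simplest 6313/16384

6313/16384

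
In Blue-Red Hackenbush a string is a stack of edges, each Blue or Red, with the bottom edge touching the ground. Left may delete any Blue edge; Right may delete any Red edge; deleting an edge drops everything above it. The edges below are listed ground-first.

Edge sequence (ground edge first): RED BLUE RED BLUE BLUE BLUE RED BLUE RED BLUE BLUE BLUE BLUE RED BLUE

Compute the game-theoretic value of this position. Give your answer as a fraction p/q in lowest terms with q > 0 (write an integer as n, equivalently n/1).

Build g(s[:k]) for k = 1..15, string s = RED BLUE RED BLUE BLUE BLUE RED BLUE RED BLUE BLUE BLUE BLUE RED BLUE.
1 of 15 · R · max L −∞ · min R 0 => -1
2 of 15 · RB · max L -1 · min R 0 => -1/2
3 of 15 · RBR · max L -1 · min R -1/2 => -3/4
4 of 15 · RBRB · max L -3/4 · min R -1/2 => -5/8
5 of 15 · RBRBB · max L -5/8 · min R -1/2 => -9/16
6 of 15 · RBRBBB · max L -9/16 · min R -1/2 => -17/32
7 of 15 · RBRBBBR · max L -9/16 · min R -17/32 => -35/64
8 of 15 · RBRBBBRB · max L -35/64 · min R -17/32 => -69/128
9 of 15 · RBRBBBRBR · max L -35/64 · min R -69/128 => -139/256
10 of 15 · RBRBBBRBRB · max L -139/256 · min R -69/128 => -277/512
11 of 15 · RBRBBBRBRBB · max L -277/512 · min R -69/128 => -553/1024
12 of 15 · RBRBBBRBRBBB · max L -553/1024 · min R -69/128 => -1105/2048
13 of 15 · RBRBBBRBRBBBB · max L -1105/2048 · min R -69/128 => -2209/4096
14 of 15 · RBRBBBRBRBBBBR · max L -1105/2048 · min R -2209/4096 => -4419/8192
15 of 15 · RBRBBBRBRBBBBRB · max L -4419/8192 · min R -2209/4096 => -8837/16384

-8837/16384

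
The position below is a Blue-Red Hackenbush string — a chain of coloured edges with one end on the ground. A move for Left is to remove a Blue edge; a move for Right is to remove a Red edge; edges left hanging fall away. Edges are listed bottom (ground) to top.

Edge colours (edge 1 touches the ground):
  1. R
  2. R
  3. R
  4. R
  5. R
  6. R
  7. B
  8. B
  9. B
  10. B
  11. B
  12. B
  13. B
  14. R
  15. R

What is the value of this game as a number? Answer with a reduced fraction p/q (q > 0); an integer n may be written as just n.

step 1: add R to get R; options L={ ∅ } R={ 0 } — -1
step 2: add R to get RR; options L={ ∅ } R={ -1; 0 } — -2
step 3: add R to get RRR; options L={ ∅ } R={ -2; -1; 0 } — -3
step 4: add R to get RRRR; options L={ ∅ } R={ -3; -2; -1; 0 } — -4
step 5: add R to get RRRRR; options L={ ∅ } R={ -4; -3; -2; -1; 0 } — -5
step 6: add R to get RRRRRR; options L={ ∅ } R={ -5; -4; -3; -2; -1; 0 } — -6
step 7: add B to get RRRRRRB; options L={ -6 } R={ -5; -4; -3; -2; -1; 0 } — -11/2
step 8: add B to get RRRRRRBB; options L={ -6; -11/2 } R={ -5; -4; -3; -2; -1; 0 } — -21/4
step 9: add B to get RRRRRRBBB; options L={ -6; -11/2; -21/4 } R={ -5; -4; -3; -2; -1; 0 } — -41/8
step 10: add B to get RRRRRRBBBB; options L={ -6; -11/2; -21/4; -41/8 } R={ -5; -4; -3; -2; -1; 0 } — -81/16
step 11: add B to get RRRRRRBBBBB; options L={ -6; -11/2; -21/4; -41/8; -81/16 } R={ -5; -4; -3; -2; -1; 0 } — -161/32
step 12: add B to get RRRRRRBBBBBB; options L={ -6; -11/2; -21/4; -41/8; -81/16; -161/32 } R={ -5; -4; -3; -2; -1; 0 } — -321/64
step 13: add B to get RRRRRRBBBBBBB; options L={ -6; -11/2; -21/4; -41/8; -81/16; -161/32; -321/64 } R={ -5; -4; -3; -2; -1; 0 } — -641/128
step 14: add R to get RRRRRRBBBBBBBR; options L={ -6; -11/2; -21/4; -41/8; -81/16; -161/32; -321/64 } R={ -641/128; -5; -4; -3; -2; -1; 0 } — -1283/256
step 15: add R to get RRRRRRBBBBBBBRR; options L={ -6; -11/2; -21/4; -41/8; -81/16; -161/32; -321/64 } R={ -1283/256; -641/128; -5; -4; -3; -2; -1; 0 } — -2567/512

-2567/512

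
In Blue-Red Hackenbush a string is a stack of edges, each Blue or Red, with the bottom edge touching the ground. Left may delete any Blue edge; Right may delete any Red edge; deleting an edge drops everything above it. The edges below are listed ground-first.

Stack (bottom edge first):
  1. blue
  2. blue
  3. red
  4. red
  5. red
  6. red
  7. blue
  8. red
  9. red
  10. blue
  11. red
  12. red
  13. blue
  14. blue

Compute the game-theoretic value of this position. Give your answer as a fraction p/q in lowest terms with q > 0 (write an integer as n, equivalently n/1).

4391/4096

edge 1 of 14 (blue): { 0 | (no moves) } → 1
edge 2 of 14 (blue): { 0,1 | (no moves) } → 2
edge 3 of 14 (red): { 0,1 | 2 } → 3/2
edge 4 of 14 (red): { 0,1 | 3/2,2 } → 5/4
edge 5 of 14 (red): { 0,1 | 5/4,3/2,2 } → 9/8
edge 6 of 14 (red): { 0,1 | 9/8,5/4,3/2,2 } → 17/16
edge 7 of 14 (blue): { 0,1,17/16 | 9/8,5/4,3/2,2 } → 35/32
edge 8 of 14 (red): { 0,1,17/16 | 35/32,9/8,5/4,3/2,2 } → 69/64
edge 9 of 14 (red): { 0,1,17/16 | 69/64,35/32,9/8,5/4,3/2,2 } → 137/128
edge 10 of 14 (blue): { 0,1,17/16,137/128 | 69/64,35/32,9/8,5/4,3/2,2 } → 275/256
edge 11 of 14 (red): { 0,1,17/16,137/128 | 275/256,69/64,35/32,9/8,5/4,3/2,2 } → 549/512
edge 12 of 14 (red): { 0,1,17/16,137/128 | 549/512,275/256,69/64,35/32,9/8,5/4,3/2,2 } → 1097/1024
edge 13 of 14 (blue): { 0,1,17/16,137/128,1097/1024 | 549/512,275/256,69/64,35/32,9/8,5/4,3/2,2 } → 2195/2048
edge 14 of 14 (blue): { 0,1,17/16,137/128,1097/1024,2195/2048 | 549/512,275/256,69/64,35/32,9/8,5/4,3/2,2 } → 4391/4096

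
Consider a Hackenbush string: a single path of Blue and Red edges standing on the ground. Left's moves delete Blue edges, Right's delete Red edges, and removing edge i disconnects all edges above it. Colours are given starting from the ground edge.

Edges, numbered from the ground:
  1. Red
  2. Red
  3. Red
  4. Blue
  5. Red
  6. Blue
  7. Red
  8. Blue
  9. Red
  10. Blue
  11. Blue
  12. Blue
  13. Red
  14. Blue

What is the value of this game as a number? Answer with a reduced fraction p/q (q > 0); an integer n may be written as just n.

1 of 14 · R · max L −∞ · min R 0 gives -1
2 of 14 · RR · max L −∞ · min R -1 gives -2
3 of 14 · RRR · max L −∞ · min R -2 gives -3
4 of 14 · RRRB · max L -3 · min R -2 gives -5/2
5 of 14 · RRRBR · max L -3 · min R -5/2 gives -11/4
6 of 14 · RRRBRB · max L -11/4 · min R -5/2 gives -21/8
7 of 14 · RRRBRBR · max L -11/4 · min R -21/8 gives -43/16
8 of 14 · RRRBRBRB · max L -43/16 · min R -21/8 gives -85/32
9 of 14 · RRRBRBRBR · max L -43/16 · min R -85/32 gives -171/64
10 of 14 · RRRBRBRBRB · max L -171/64 · min R -85/32 gives -341/128
11 of 14 · RRRBRBRBRBB · max L -341/128 · min R -85/32 gives -681/256
12 of 14 · RRRBRBRBRBBB · max L -681/256 · min R -85/32 gives -1361/512
13 of 14 · RRRBRBRBRBBBR · max L -681/256 · min R -1361/512 gives -2723/1024
14 of 14 · RRRBRBRBRBBBRB · max L -2723/1024 · min R -1361/512 gives -5445/2048

-5445/2048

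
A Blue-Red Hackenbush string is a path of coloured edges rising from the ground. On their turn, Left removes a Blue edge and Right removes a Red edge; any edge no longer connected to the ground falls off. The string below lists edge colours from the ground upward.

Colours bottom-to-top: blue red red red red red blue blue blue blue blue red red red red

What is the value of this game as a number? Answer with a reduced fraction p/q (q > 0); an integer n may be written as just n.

993/16384

step 1: add blue to get b; options L={ 0 } R={ — } so 1
step 2: add red to get br; options L={ 0 } R={ 1 } so 1/2
step 3: add red to get brr; options L={ 0 } R={ 1/2; 1 } so 1/4
step 4: add red to get brrr; options L={ 0 } R={ 1/4; 1/2; 1 } so 1/8
step 5: add red to get brrrr; options L={ 0 } R={ 1/8; 1/4; 1/2; 1 } so 1/16
step 6: add red to get brrrrr; options L={ 0 } R={ 1/16; 1/8; 1/4; 1/2; 1 } so 1/32
step 7: add blue to get brrrrrb; options L={ 0; 1/32 } R={ 1/16; 1/8; 1/4; 1/2; 1 } so 3/64
step 8: add blue to get brrrrrbb; options L={ 0; 1/32; 3/64 } R={ 1/16; 1/8; 1/4; 1/2; 1 } so 7/128
step 9: add blue to get brrrrrbbb; options L={ 0; 1/32; 3/64; 7/128 } R={ 1/16; 1/8; 1/4; 1/2; 1 } so 15/256
step 10: add blue to get brrrrrbbbb; options L={ 0; 1/32; 3/64; 7/128; 15/256 } R={ 1/16; 1/8; 1/4; 1/2; 1 } so 31/512
step 11: add blue to get brrrrrbbbbb; options L={ 0; 1/32; 3/64; 7/128; 15/256; 31/512 } R={ 1/16; 1/8; 1/4; 1/2; 1 } so 63/1024
step 12: add red to get brrrrrbbbbbr; options L={ 0; 1/32; 3/64; 7/128; 15/256; 31/512 } R={ 63/1024; 1/16; 1/8; 1/4; 1/2; 1 } so 125/2048
step 13: add red to get brrrrrbbbbbrr; options L={ 0; 1/32; 3/64; 7/128; 15/256; 31/512 } R={ 125/2048; 63/1024; 1/16; 1/8; 1/4; 1/2; 1 } so 249/4096
step 14: add red to get brrrrrbbbbbrrr; options L={ 0; 1/32; 3/64; 7/128; 15/256; 31/512 } R={ 249/4096; 125/2048; 63/1024; 1/16; 1/8; 1/4; 1/2; 1 } so 497/8192
step 15: add red to get brrrrrbbbbbrrrr; options L={ 0; 1/32; 3/64; 7/128; 15/256; 31/512 } R={ 497/8192; 249/4096; 125/2048; 63/1024; 1/16; 1/8; 1/4; 1/2; 1 } so 993/16384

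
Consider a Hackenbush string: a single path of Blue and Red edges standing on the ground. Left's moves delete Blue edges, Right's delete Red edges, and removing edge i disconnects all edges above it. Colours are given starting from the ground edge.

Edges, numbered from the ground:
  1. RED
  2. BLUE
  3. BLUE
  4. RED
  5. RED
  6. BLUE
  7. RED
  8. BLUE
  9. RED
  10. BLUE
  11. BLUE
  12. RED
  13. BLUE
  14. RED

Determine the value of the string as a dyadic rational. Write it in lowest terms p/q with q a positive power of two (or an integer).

-3403/8192

Prefix values for RED BLUE BLUE RED RED BLUE RED BLUE RED BLUE BLUE RED BLUE RED via {L|R} + simplicity:
edge 1 of 14 (RED): { — | 0 } => -1
edge 2 of 14 (BLUE): { -1 | 0 } => -1/2
edge 3 of 14 (BLUE): { -1; -1/2 | 0 } => -1/4
edge 4 of 14 (RED): { -1; -1/2 | -1/4; 0 } => -3/8
edge 5 of 14 (RED): { -1; -1/2 | -3/8; -1/4; 0 } => -7/16
edge 6 of 14 (BLUE): { -1; -1/2; -7/16 | -3/8; -1/4; 0 } => -13/32
edge 7 of 14 (RED): { -1; -1/2; -7/16 | -13/32; -3/8; -1/4; 0 } => -27/64
edge 8 of 14 (BLUE): { -1; -1/2; -7/16; -27/64 | -13/32; -3/8; -1/4; 0 } => -53/128
edge 9 of 14 (RED): { -1; -1/2; -7/16; -27/64 | -53/128; -13/32; -3/8; -1/4; 0 } => -107/256
edge 10 of 14 (BLUE): { -1; -1/2; -7/16; -27/64; -107/256 | -53/128; -13/32; -3/8; -1/4; 0 } => -213/512
edge 11 of 14 (BLUE): { -1; -1/2; -7/16; -27/64; -107/256; -213/512 | -53/128; -13/32; -3/8; -1/4; 0 } => -425/1024
edge 12 of 14 (RED): { -1; -1/2; -7/16; -27/64; -107/256; -213/512 | -425/1024; -53/128; -13/32; -3/8; -1/4; 0 } => -851/2048
edge 13 of 14 (BLUE): { -1; -1/2; -7/16; -27/64; -107/256; -213/512; -851/2048 | -425/1024; -53/128; -13/32; -3/8; -1/4; 0 } => -1701/4096
edge 14 of 14 (RED): { -1; -1/2; -7/16; -27/64; -107/256; -213/512; -851/2048 | -1701/4096; -425/1024; -53/128; -13/32; -3/8; -1/4; 0 } => -3403/8192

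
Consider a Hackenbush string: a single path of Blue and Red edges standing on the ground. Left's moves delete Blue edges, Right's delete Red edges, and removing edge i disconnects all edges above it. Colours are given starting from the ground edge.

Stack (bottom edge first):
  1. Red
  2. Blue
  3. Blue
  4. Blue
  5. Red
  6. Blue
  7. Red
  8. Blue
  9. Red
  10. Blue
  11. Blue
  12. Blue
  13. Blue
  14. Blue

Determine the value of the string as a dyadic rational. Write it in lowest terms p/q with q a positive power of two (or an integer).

-1345/8192

Prefix values for Red Blue Blue Blue Red Blue Red Blue Red Blue Blue Blue Blue Blue via {L|R} + simplicity:
step 1: add Red to get R; options L={ (no moves) } R={ 0 } — -1
step 2: add Blue to get RB; options L={ -1 } R={ 0 } — -1/2
step 3: add Blue to get RBB; options L={ -1, -1/2 } R={ 0 } — -1/4
step 4: add Blue to get RBBB; options L={ -1, -1/2, -1/4 } R={ 0 } — -1/8
step 5: add Red to get RBBBR; options L={ -1, -1/2, -1/4 } R={ -1/8, 0 } — -3/16
step 6: add Blue to get RBBBRB; options L={ -1, -1/2, -1/4, -3/16 } R={ -1/8, 0 } — -5/32
step 7: add Red to get RBBBRBR; options L={ -1, -1/2, -1/4, -3/16 } R={ -5/32, -1/8, 0 } — -11/64
step 8: add Blue to get RBBBRBRB; options L={ -1, -1/2, -1/4, -3/16, -11/64 } R={ -5/32, -1/8, 0 } — -21/128
step 9: add Red to get RBBBRBRBR; options L={ -1, -1/2, -1/4, -3/16, -11/64 } R={ -21/128, -5/32, -1/8, 0 } — -43/256
step 10: add Blue to get RBBBRBRBRB; options L={ -1, -1/2, -1/4, -3/16, -11/64, -43/256 } R={ -21/128, -5/32, -1/8, 0 } — -85/512
step 11: add Blue to get RBBBRBRBRBB; options L={ -1, -1/2, -1/4, -3/16, -11/64, -43/256, -85/512 } R={ -21/128, -5/32, -1/8, 0 } — -169/1024
step 12: add Blue to get RBBBRBRBRBBB; options L={ -1, -1/2, -1/4, -3/16, -11/64, -43/256, -85/512, -169/1024 } R={ -21/128, -5/32, -1/8, 0 } — -337/2048
step 13: add Blue to get RBBBRBRBRBBBB; options L={ -1, -1/2, -1/4, -3/16, -11/64, -43/256, -85/512, -169/1024, -337/2048 } R={ -21/128, -5/32, -1/8, 0 } — -673/4096
step 14: add Blue to get RBBBRBRBRBBBBB; options L={ -1, -1/2, -1/4, -3/16, -11/64, -43/256, -85/512, -169/1024, -337/2048, -673/4096 } R={ -21/128, -5/32, -1/8, 0 } — -1345/8192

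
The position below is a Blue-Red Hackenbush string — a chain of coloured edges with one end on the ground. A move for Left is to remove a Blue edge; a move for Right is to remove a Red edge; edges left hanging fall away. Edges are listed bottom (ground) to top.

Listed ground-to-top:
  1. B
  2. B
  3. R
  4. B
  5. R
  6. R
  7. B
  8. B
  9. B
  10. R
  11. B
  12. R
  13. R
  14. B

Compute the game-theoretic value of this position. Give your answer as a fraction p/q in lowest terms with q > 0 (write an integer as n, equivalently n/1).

Build val(s[:k]) for k = 1..14, string s = B B R B R R B B B R B R R B.
val_1 [B]  L=[0]  R=[·]  so 1
val_2 [BB]  L=[0; 1]  R=[·]  so 2
val_3 [BBR]  L=[0; 1]  R=[2]  so 3/2
val_4 [BBRB]  L=[0; 1; 3/2]  R=[2]  so 7/4
val_5 [BBRBR]  L=[0; 1; 3/2]  R=[7/4; 2]  so 13/8
val_6 [BBRBRR]  L=[0; 1; 3/2]  R=[13/8; 7/4; 2]  so 25/16
val_7 [BBRBRRB]  L=[0; 1; 3/2; 25/16]  R=[13/8; 7/4; 2]  so 51/32
val_8 [BBRBRRBB]  L=[0; 1; 3/2; 25/16; 51/32]  R=[13/8; 7/4; 2]  so 103/64
val_9 [BBRBRRBBB]  L=[0; 1; 3/2; 25/16; 51/32; 103/64]  R=[13/8; 7/4; 2]  so 207/128
val_10 [BBRBRRBBBR]  L=[0; 1; 3/2; 25/16; 51/32; 103/64]  R=[207/128; 13/8; 7/4; 2]  so 413/256
val_11 [BBRBRRBBBRB]  L=[0; 1; 3/2; 25/16; 51/32; 103/64; 413/256]  R=[207/128; 13/8; 7/4; 2]  so 827/512
val_12 [BBRBRRBBBRBR]  L=[0; 1; 3/2; 25/16; 51/32; 103/64; 413/256]  R=[827/512; 207/128; 13/8; 7/4; 2]  so 1653/1024
val_13 [BBRBRRBBBRBRR]  L=[0; 1; 3/2; 25/16; 51/32; 103/64; 413/256]  R=[1653/1024; 827/512; 207/128; 13/8; 7/4; 2]  so 3305/2048
val_14 [BBRBRRBBBRBRRB]  L=[0; 1; 3/2; 25/16; 51/32; 103/64; 413/256; 3305/2048]  R=[1653/1024; 827/512; 207/128; 13/8; 7/4; 2]  so 6611/4096

6611/4096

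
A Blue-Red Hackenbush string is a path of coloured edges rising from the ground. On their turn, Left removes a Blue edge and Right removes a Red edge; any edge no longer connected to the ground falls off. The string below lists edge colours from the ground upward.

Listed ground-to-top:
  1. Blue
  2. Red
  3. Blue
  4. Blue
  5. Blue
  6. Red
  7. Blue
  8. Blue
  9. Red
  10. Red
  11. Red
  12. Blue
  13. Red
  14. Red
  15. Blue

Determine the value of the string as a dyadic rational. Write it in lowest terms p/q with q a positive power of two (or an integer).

Build v(s[:k]) for k = 1..15, string s = Blue Red Blue Blue Blue Red Blue Blue Red Red Red Blue Red Red Blue.
v_1 [B]  L=[0]  R=[·]  -> 1
v_2 [BR]  L=[0]  R=[1]  -> 1/2
v_3 [BRB]  L=[0,1/2]  R=[1]  -> 3/4
v_4 [BRBB]  L=[0,1/2,3/4]  R=[1]  -> 7/8
v_5 [BRBBB]  L=[0,1/2,3/4,7/8]  R=[1]  -> 15/16
v_6 [BRBBBR]  L=[0,1/2,3/4,7/8]  R=[15/16,1]  -> 29/32
v_7 [BRBBBRB]  L=[0,1/2,3/4,7/8,29/32]  R=[15/16,1]  -> 59/64
v_8 [BRBBBRBB]  L=[0,1/2,3/4,7/8,29/32,59/64]  R=[15/16,1]  -> 119/128
v_9 [BRBBBRBBR]  L=[0,1/2,3/4,7/8,29/32,59/64]  R=[119/128,15/16,1]  -> 237/256
v_10 [BRBBBRBBRR]  L=[0,1/2,3/4,7/8,29/32,59/64]  R=[237/256,119/128,15/16,1]  -> 473/512
v_11 [BRBBBRBBRRR]  L=[0,1/2,3/4,7/8,29/32,59/64]  R=[473/512,237/256,119/128,15/16,1]  -> 945/1024
v_12 [BRBBBRBBRRRB]  L=[0,1/2,3/4,7/8,29/32,59/64,945/1024]  R=[473/512,237/256,119/128,15/16,1]  -> 1891/2048
v_13 [BRBBBRBBRRRBR]  L=[0,1/2,3/4,7/8,29/32,59/64,945/1024]  R=[1891/2048,473/512,237/256,119/128,15/16,1]  -> 3781/4096
v_14 [BRBBBRBBRRRBRR]  L=[0,1/2,3/4,7/8,29/32,59/64,945/1024]  R=[3781/4096,1891/2048,473/512,237/256,119/128,15/16,1]  -> 7561/8192
v_15 [BRBBBRBBRRRBRRB]  L=[0,1/2,3/4,7/8,29/32,59/64,945/1024,7561/8192]  R=[3781/4096,1891/2048,473/512,237/256,119/128,15/16,1]  -> 15123/16384

15123/16384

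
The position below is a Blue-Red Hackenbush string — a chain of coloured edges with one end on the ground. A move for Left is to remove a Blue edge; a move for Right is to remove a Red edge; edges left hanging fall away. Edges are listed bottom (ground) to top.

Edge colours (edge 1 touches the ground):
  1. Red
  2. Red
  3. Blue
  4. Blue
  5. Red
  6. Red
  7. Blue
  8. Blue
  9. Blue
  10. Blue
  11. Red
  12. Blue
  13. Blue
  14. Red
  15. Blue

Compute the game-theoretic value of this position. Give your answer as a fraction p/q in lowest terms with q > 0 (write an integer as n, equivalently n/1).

-11301/8192

R: Left {  }, Right { 0 } = simplest -1
RR: Left {  }, Right { -1; 0 } = simplest -2
RRB: Left { -2 }, Right { -1; 0 } = simplest -3/2
RRBB: Left { -2; -3/2 }, Right { -1; 0 } = simplest -5/4
RRBBR: Left { -2; -3/2 }, Right { -5/4; -1; 0 } = simplest -11/8
RRBBRR: Left { -2; -3/2 }, Right { -11/8; -5/4; -1; 0 } = simplest -23/16
RRBBRRB: Left { -2; -3/2; -23/16 }, Right { -11/8; -5/4; -1; 0 } = simplest -45/32
RRBBRRBB: Left { -2; -3/2; -23/16; -45/32 }, Right { -11/8; -5/4; -1; 0 } = simplest -89/64
RRBBRRBBB: Left { -2; -3/2; -23/16; -45/32; -89/64 }, Right { -11/8; -5/4; -1; 0 } = simplest -177/128
RRBBRRBBBB: Left { -2; -3/2; -23/16; -45/32; -89/64; -177/128 }, Right { -11/8; -5/4; -1; 0 } = simplest -353/256
RRBBRRBBBBR: Left { -2; -3/2; -23/16; -45/32; -89/64; -177/128 }, Right { -353/256; -11/8; -5/4; -1; 0 } = simplest -707/512
RRBBRRBBBBRB: Left { -2; -3/2; -23/16; -45/32; -89/64; -177/128; -707/512 }, Right { -353/256; -11/8; -5/4; -1; 0 } = simplest -1413/1024
RRBBRRBBBBRBB: Left { -2; -3/2; -23/16; -45/32; -89/64; -177/128; -707/512; -1413/1024 }, Right { -353/256; -11/8; -5/4; -1; 0 } = simplest -2825/2048
RRBBRRBBBBRBBR: Left { -2; -3/2; -23/16; -45/32; -89/64; -177/128; -707/512; -1413/1024 }, Right { -2825/2048; -353/256; -11/8; -5/4; -1; 0 } = simplest -5651/4096
RRBBRRBBBBRBBRB: Left { -2; -3/2; -23/16; -45/32; -89/64; -177/128; -707/512; -1413/1024; -5651/4096 }, Right { -2825/2048; -353/256; -11/8; -5/4; -1; 0 } = simplest -11301/8192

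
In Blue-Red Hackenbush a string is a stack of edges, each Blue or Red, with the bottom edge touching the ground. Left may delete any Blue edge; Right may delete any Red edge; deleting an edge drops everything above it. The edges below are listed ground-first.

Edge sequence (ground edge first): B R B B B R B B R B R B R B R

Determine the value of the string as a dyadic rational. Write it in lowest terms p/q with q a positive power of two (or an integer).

15189/16384

B: Left { 0 }, Right { (no moves) } gives simplest 1
BR: Left { 0 }, Right { 1 } gives simplest 1/2
BRB: Left { 0 1/2 }, Right { 1 } gives simplest 3/4
BRBB: Left { 0 1/2 3/4 }, Right { 1 } gives simplest 7/8
BRBBB: Left { 0 1/2 3/4 7/8 }, Right { 1 } gives simplest 15/16
BRBBBR: Left { 0 1/2 3/4 7/8 }, Right { 15/16 1 } gives simplest 29/32
BRBBBRB: Left { 0 1/2 3/4 7/8 29/32 }, Right { 15/16 1 } gives simplest 59/64
BRBBBRBB: Left { 0 1/2 3/4 7/8 29/32 59/64 }, Right { 15/16 1 } gives simplest 119/128
BRBBBRBBR: Left { 0 1/2 3/4 7/8 29/32 59/64 }, Right { 119/128 15/16 1 } gives simplest 237/256
BRBBBRBBRB: Left { 0 1/2 3/4 7/8 29/32 59/64 237/256 }, Right { 119/128 15/16 1 } gives simplest 475/512
BRBBBRBBRBR: Left { 0 1/2 3/4 7/8 29/32 59/64 237/256 }, Right { 475/512 119/128 15/16 1 } gives simplest 949/1024
BRBBBRBBRBRB: Left { 0 1/2 3/4 7/8 29/32 59/64 237/256 949/1024 }, Right { 475/512 119/128 15/16 1 } gives simplest 1899/2048
BRBBBRBBRBRBR: Left { 0 1/2 3/4 7/8 29/32 59/64 237/256 949/1024 }, Right { 1899/2048 475/512 119/128 15/16 1 } gives simplest 3797/4096
BRBBBRBBRBRBRB: Left { 0 1/2 3/4 7/8 29/32 59/64 237/256 949/1024 3797/4096 }, Right { 1899/2048 475/512 119/128 15/16 1 } gives simplest 7595/8192
BRBBBRBBRBRBRBR: Left { 0 1/2 3/4 7/8 29/32 59/64 237/256 949/1024 3797/4096 }, Right { 7595/8192 1899/2048 475/512 119/128 15/16 1 } gives simplest 15189/16384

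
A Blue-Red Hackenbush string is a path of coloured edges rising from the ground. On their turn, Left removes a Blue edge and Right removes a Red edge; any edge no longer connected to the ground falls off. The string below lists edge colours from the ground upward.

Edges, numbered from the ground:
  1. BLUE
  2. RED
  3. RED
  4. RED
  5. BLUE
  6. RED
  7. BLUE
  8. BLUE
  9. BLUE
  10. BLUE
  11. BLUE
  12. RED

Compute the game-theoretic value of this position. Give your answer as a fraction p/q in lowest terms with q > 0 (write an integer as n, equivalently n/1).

381/2048

Recurse on prefixes of the 12-edge string BLUE RED RED RED BLUE RED BLUE BLUE BLUE BLUE BLUE RED:
step 1: add BLUE to get B; options L={ 0 } R={ none } ⇒ 1
step 2: add RED to get BR; options L={ 0 } R={ 1 } ⇒ 1/2
step 3: add RED to get BRR; options L={ 0 } R={ 1/2,1 } ⇒ 1/4
step 4: add RED to get BRRR; options L={ 0 } R={ 1/4,1/2,1 } ⇒ 1/8
step 5: add BLUE to get BRRRB; options L={ 0,1/8 } R={ 1/4,1/2,1 } ⇒ 3/16
step 6: add RED to get BRRRBR; options L={ 0,1/8 } R={ 3/16,1/4,1/2,1 } ⇒ 5/32
step 7: add BLUE to get BRRRBRB; options L={ 0,1/8,5/32 } R={ 3/16,1/4,1/2,1 } ⇒ 11/64
step 8: add BLUE to get BRRRBRBB; options L={ 0,1/8,5/32,11/64 } R={ 3/16,1/4,1/2,1 } ⇒ 23/128
step 9: add BLUE to get BRRRBRBBB; options L={ 0,1/8,5/32,11/64,23/128 } R={ 3/16,1/4,1/2,1 } ⇒ 47/256
step 10: add BLUE to get BRRRBRBBBB; options L={ 0,1/8,5/32,11/64,23/128,47/256 } R={ 3/16,1/4,1/2,1 } ⇒ 95/512
step 11: add BLUE to get BRRRBRBBBBB; options L={ 0,1/8,5/32,11/64,23/128,47/256,95/512 } R={ 3/16,1/4,1/2,1 } ⇒ 191/1024
step 12: add RED to get BRRRBRBBBBBR; options L={ 0,1/8,5/32,11/64,23/128,47/256,95/512 } R={ 191/1024,3/16,1/4,1/2,1 } ⇒ 381/2048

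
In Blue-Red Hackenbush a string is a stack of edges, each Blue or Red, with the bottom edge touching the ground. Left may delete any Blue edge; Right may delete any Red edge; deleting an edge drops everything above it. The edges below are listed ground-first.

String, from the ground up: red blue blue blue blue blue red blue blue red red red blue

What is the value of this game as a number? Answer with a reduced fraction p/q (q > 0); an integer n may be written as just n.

Build g(s[:k]) for k = 1..13, string s = red blue blue blue blue blue red blue blue red red red blue.
step 1: add red to get r; options L={  } R={ 0 } so -1
step 2: add blue to get rb; options L={ -1 } R={ 0 } so -1/2
step 3: add blue to get rbb; options L={ -1; -1/2 } R={ 0 } so -1/4
step 4: add blue to get rbbb; options L={ -1; -1/2; -1/4 } R={ 0 } so -1/8
step 5: add blue to get rbbbb; options L={ -1; -1/2; -1/4; -1/8 } R={ 0 } so -1/16
step 6: add blue to get rbbbbb; options L={ -1; -1/2; -1/4; -1/8; -1/16 } R={ 0 } so -1/32
step 7: add red to get rbbbbbr; options L={ -1; -1/2; -1/4; -1/8; -1/16 } R={ -1/32; 0 } so -3/64
step 8: add blue to get rbbbbbrb; options L={ -1; -1/2; -1/4; -1/8; -1/16; -3/64 } R={ -1/32; 0 } so -5/128
step 9: add blue to get rbbbbbrbb; options L={ -1; -1/2; -1/4; -1/8; -1/16; -3/64; -5/128 } R={ -1/32; 0 } so -9/256
step 10: add red to get rbbbbbrbbr; options L={ -1; -1/2; -1/4; -1/8; -1/16; -3/64; -5/128 } R={ -9/256; -1/32; 0 } so -19/512
step 11: add red to get rbbbbbrbbrr; options L={ -1; -1/2; -1/4; -1/8; -1/16; -3/64; -5/128 } R={ -19/512; -9/256; -1/32; 0 } so -39/1024
step 12: add red to get rbbbbbrbbrrr; options L={ -1; -1/2; -1/4; -1/8; -1/16; -3/64; -5/128 } R={ -39/1024; -19/512; -9/256; -1/32; 0 } so -79/2048
step 13: add blue to get rbbbbbrbbrrrb; options L={ -1; -1/2; -1/4; -1/8; -1/16; -3/64; -5/128; -79/2048 } R={ -39/1024; -19/512; -9/256; -1/32; 0 } so -157/4096

-157/4096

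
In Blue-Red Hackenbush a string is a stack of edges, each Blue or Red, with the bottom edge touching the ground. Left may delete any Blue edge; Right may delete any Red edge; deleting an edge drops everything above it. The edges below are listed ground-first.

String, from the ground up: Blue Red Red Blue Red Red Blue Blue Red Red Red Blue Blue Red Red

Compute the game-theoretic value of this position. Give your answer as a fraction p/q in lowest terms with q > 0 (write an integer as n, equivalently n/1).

Recurse on prefixes of the 15-edge string Blue Red Red Blue Red Red Blue Blue Red Red Red Blue Blue Red Red:
G(B) = { 0 | (no moves) } ⇒ 1
G(BR) = { 0 | 1 } ⇒ 1/2
G(BRR) = { 0 | 1/2, 1 } ⇒ 1/4
G(BRRB) = { 0, 1/4 | 1/2, 1 } ⇒ 3/8
G(BRRBR) = { 0, 1/4 | 3/8, 1/2, 1 } ⇒ 5/16
G(BRRBRR) = { 0, 1/4 | 5/16, 3/8, 1/2, 1 } ⇒ 9/32
G(BRRBRRB) = { 0, 1/4, 9/32 | 5/16, 3/8, 1/2, 1 } ⇒ 19/64
G(BRRBRRBB) = { 0, 1/4, 9/32, 19/64 | 5/16, 3/8, 1/2, 1 } ⇒ 39/128
G(BRRBRRBBR) = { 0, 1/4, 9/32, 19/64 | 39/128, 5/16, 3/8, 1/2, 1 } ⇒ 77/256
G(BRRBRRBBRR) = { 0, 1/4, 9/32, 19/64 | 77/256, 39/128, 5/16, 3/8, 1/2, 1 } ⇒ 153/512
G(BRRBRRBBRRR) = { 0, 1/4, 9/32, 19/64 | 153/512, 77/256, 39/128, 5/16, 3/8, 1/2, 1 } ⇒ 305/1024
G(BRRBRRBBRRRB) = { 0, 1/4, 9/32, 19/64, 305/1024 | 153/512, 77/256, 39/128, 5/16, 3/8, 1/2, 1 } ⇒ 611/2048
G(BRRBRRBBRRRBB) = { 0, 1/4, 9/32, 19/64, 305/1024, 611/2048 | 153/512, 77/256, 39/128, 5/16, 3/8, 1/2, 1 } ⇒ 1223/4096
G(BRRBRRBBRRRBBR) = { 0, 1/4, 9/32, 19/64, 305/1024, 611/2048 | 1223/4096, 153/512, 77/256, 39/128, 5/16, 3/8, 1/2, 1 } ⇒ 2445/8192
G(BRRBRRBBRRRBBRR) = { 0, 1/4, 9/32, 19/64, 305/1024, 611/2048 | 2445/8192, 1223/4096, 153/512, 77/256, 39/128, 5/16, 3/8, 1/2, 1 } ⇒ 4889/16384

4889/16384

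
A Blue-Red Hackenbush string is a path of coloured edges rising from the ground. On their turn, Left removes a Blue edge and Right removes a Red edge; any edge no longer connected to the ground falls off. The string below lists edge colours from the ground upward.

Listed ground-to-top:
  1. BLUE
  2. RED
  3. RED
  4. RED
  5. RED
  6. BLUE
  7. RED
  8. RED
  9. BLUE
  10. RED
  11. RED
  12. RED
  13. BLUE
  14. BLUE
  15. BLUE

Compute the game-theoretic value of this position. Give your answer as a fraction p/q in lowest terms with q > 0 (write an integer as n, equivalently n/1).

1167/16384

Build v(s[:k]) for k = 1..15, string s = BLUE RED RED RED RED BLUE RED RED BLUE RED RED RED BLUE BLUE BLUE.
v_1 [B]  L=[0]  R=[∅]  -> 1
v_2 [BR]  L=[0]  R=[1]  -> 1/2
v_3 [BRR]  L=[0]  R=[1/2 1]  -> 1/4
v_4 [BRRR]  L=[0]  R=[1/4 1/2 1]  -> 1/8
v_5 [BRRRR]  L=[0]  R=[1/8 1/4 1/2 1]  -> 1/16
v_6 [BRRRRB]  L=[0 1/16]  R=[1/8 1/4 1/2 1]  -> 3/32
v_7 [BRRRRBR]  L=[0 1/16]  R=[3/32 1/8 1/4 1/2 1]  -> 5/64
v_8 [BRRRRBRR]  L=[0 1/16]  R=[5/64 3/32 1/8 1/4 1/2 1]  -> 9/128
v_9 [BRRRRBRRB]  L=[0 1/16 9/128]  R=[5/64 3/32 1/8 1/4 1/2 1]  -> 19/256
v_10 [BRRRRBRRBR]  L=[0 1/16 9/128]  R=[19/256 5/64 3/32 1/8 1/4 1/2 1]  -> 37/512
v_11 [BRRRRBRRBRR]  L=[0 1/16 9/128]  R=[37/512 19/256 5/64 3/32 1/8 1/4 1/2 1]  -> 73/1024
v_12 [BRRRRBRRBRRR]  L=[0 1/16 9/128]  R=[73/1024 37/512 19/256 5/64 3/32 1/8 1/4 1/2 1]  -> 145/2048
v_13 [BRRRRBRRBRRRB]  L=[0 1/16 9/128 145/2048]  R=[73/1024 37/512 19/256 5/64 3/32 1/8 1/4 1/2 1]  -> 291/4096
v_14 [BRRRRBRRBRRRBB]  L=[0 1/16 9/128 145/2048 291/4096]  R=[73/1024 37/512 19/256 5/64 3/32 1/8 1/4 1/2 1]  -> 583/8192
v_15 [BRRRRBRRBRRRBBB]  L=[0 1/16 9/128 145/2048 291/4096 583/8192]  R=[73/1024 37/512 19/256 5/64 3/32 1/8 1/4 1/2 1]  -> 1167/16384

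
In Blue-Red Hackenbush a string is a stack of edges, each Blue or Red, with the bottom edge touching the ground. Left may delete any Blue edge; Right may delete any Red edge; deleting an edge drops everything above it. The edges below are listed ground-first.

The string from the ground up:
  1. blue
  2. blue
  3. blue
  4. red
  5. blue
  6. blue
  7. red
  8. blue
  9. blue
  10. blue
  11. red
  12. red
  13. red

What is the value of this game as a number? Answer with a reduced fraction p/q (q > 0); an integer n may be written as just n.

Recurse on prefixes of the 13-edge string blue blue blue red blue blue red blue blue blue red red red:
b: Left { 0 }, Right { none } -> simplest 1
bb: Left { 0 1 }, Right { none } -> simplest 2
bbb: Left { 0 1 2 }, Right { none } -> simplest 3
bbbr: Left { 0 1 2 }, Right { 3 } -> simplest 5/2
bbbrb: Left { 0 1 2 5/2 }, Right { 3 } -> simplest 11/4
bbbrbb: Left { 0 1 2 5/2 11/4 }, Right { 3 } -> simplest 23/8
bbbrbbr: Left { 0 1 2 5/2 11/4 }, Right { 23/8 3 } -> simplest 45/16
bbbrbbrb: Left { 0 1 2 5/2 11/4 45/16 }, Right { 23/8 3 } -> simplest 91/32
bbbrbbrbb: Left { 0 1 2 5/2 11/4 45/16 91/32 }, Right { 23/8 3 } -> simplest 183/64
bbbrbbrbbb: Left { 0 1 2 5/2 11/4 45/16 91/32 183/64 }, Right { 23/8 3 } -> simplest 367/128
bbbrbbrbbbr: Left { 0 1 2 5/2 11/4 45/16 91/32 183/64 }, Right { 367/128 23/8 3 } -> simplest 733/256
bbbrbbrbbbrr: Left { 0 1 2 5/2 11/4 45/16 91/32 183/64 }, Right { 733/256 367/128 23/8 3 } -> simplest 1465/512
bbbrbbrbbbrrr: Left { 0 1 2 5/2 11/4 45/16 91/32 183/64 }, Right { 1465/512 733/256 367/128 23/8 3 } -> simplest 2929/1024

2929/1024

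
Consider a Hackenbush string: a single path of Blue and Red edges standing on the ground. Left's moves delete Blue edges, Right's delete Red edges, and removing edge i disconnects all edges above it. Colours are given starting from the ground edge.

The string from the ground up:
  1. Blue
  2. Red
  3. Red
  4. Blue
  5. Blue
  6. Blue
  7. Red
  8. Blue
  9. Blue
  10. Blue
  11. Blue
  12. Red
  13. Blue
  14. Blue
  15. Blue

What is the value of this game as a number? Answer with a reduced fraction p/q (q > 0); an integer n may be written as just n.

Build G(s[:k]) for k = 1..15, string s = Blue Red Red Blue Blue Blue Red Blue Blue Blue Blue Red Blue Blue Blue.
G(B) = { 0 | none } → 1
G(BR) = { 0 | 1 } → 1/2
G(BRR) = { 0 | 1/2,1 } → 1/4
G(BRRB) = { 0,1/4 | 1/2,1 } → 3/8
G(BRRBB) = { 0,1/4,3/8 | 1/2,1 } → 7/16
G(BRRBBB) = { 0,1/4,3/8,7/16 | 1/2,1 } → 15/32
G(BRRBBBR) = { 0,1/4,3/8,7/16 | 15/32,1/2,1 } → 29/64
G(BRRBBBRB) = { 0,1/4,3/8,7/16,29/64 | 15/32,1/2,1 } → 59/128
G(BRRBBBRBB) = { 0,1/4,3/8,7/16,29/64,59/128 | 15/32,1/2,1 } → 119/256
G(BRRBBBRBBB) = { 0,1/4,3/8,7/16,29/64,59/128,119/256 | 15/32,1/2,1 } → 239/512
G(BRRBBBRBBBB) = { 0,1/4,3/8,7/16,29/64,59/128,119/256,239/512 | 15/32,1/2,1 } → 479/1024
G(BRRBBBRBBBBR) = { 0,1/4,3/8,7/16,29/64,59/128,119/256,239/512 | 479/1024,15/32,1/2,1 } → 957/2048
G(BRRBBBRBBBBRB) = { 0,1/4,3/8,7/16,29/64,59/128,119/256,239/512,957/2048 | 479/1024,15/32,1/2,1 } → 1915/4096
G(BRRBBBRBBBBRBB) = { 0,1/4,3/8,7/16,29/64,59/128,119/256,239/512,957/2048,1915/4096 | 479/1024,15/32,1/2,1 } → 3831/8192
G(BRRBBBRBBBBRBBB) = { 0,1/4,3/8,7/16,29/64,59/128,119/256,239/512,957/2048,1915/4096,3831/8192 | 479/1024,15/32,1/2,1 } → 7663/16384

7663/16384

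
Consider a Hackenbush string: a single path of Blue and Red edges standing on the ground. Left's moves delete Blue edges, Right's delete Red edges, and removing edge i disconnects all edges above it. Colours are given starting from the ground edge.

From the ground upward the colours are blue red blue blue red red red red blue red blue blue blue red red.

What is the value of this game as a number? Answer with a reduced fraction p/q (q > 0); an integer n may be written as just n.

g(b) = { 0 | · } → 1
g(br) = { 0 | 1 } → 1/2
g(brb) = { 0,1/2 | 1 } → 3/4
g(brbb) = { 0,1/2,3/4 | 1 } → 7/8
g(brbbr) = { 0,1/2,3/4 | 7/8,1 } → 13/16
g(brbbrr) = { 0,1/2,3/4 | 13/16,7/8,1 } → 25/32
g(brbbrrr) = { 0,1/2,3/4 | 25/32,13/16,7/8,1 } → 49/64
g(brbbrrrr) = { 0,1/2,3/4 | 49/64,25/32,13/16,7/8,1 } → 97/128
g(brbbrrrrb) = { 0,1/2,3/4,97/128 | 49/64,25/32,13/16,7/8,1 } → 195/256
g(brbbrrrrbr) = { 0,1/2,3/4,97/128 | 195/256,49/64,25/32,13/16,7/8,1 } → 389/512
g(brbbrrrrbrb) = { 0,1/2,3/4,97/128,389/512 | 195/256,49/64,25/32,13/16,7/8,1 } → 779/1024
g(brbbrrrrbrbb) = { 0,1/2,3/4,97/128,389/512,779/1024 | 195/256,49/64,25/32,13/16,7/8,1 } → 1559/2048
g(brbbrrrrbrbbb) = { 0,1/2,3/4,97/128,389/512,779/1024,1559/2048 | 195/256,49/64,25/32,13/16,7/8,1 } → 3119/4096
g(brbbrrrrbrbbbr) = { 0,1/2,3/4,97/128,389/512,779/1024,1559/2048 | 3119/4096,195/256,49/64,25/32,13/16,7/8,1 } → 6237/8192
g(brbbrrrrbrbbbrr) = { 0,1/2,3/4,97/128,389/512,779/1024,1559/2048 | 6237/8192,3119/4096,195/256,49/64,25/32,13/16,7/8,1 } → 12473/16384

12473/16384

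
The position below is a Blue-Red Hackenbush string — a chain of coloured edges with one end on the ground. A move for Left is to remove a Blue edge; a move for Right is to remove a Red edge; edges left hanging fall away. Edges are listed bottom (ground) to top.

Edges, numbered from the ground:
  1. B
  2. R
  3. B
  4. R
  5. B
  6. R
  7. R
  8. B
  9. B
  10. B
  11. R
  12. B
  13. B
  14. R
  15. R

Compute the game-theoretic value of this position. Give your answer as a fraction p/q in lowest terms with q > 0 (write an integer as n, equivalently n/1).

10713/16384

Build val(s[:k]) for k = 1..15, string s = B R B R B R R B B B R B B R R.
edge 1 of 15 (B): { 0 | none } — 1
edge 2 of 15 (R): { 0 | 1 } — 1/2
edge 3 of 15 (B): { 0; 1/2 | 1 } — 3/4
edge 4 of 15 (R): { 0; 1/2 | 3/4; 1 } — 5/8
edge 5 of 15 (B): { 0; 1/2; 5/8 | 3/4; 1 } — 11/16
edge 6 of 15 (R): { 0; 1/2; 5/8 | 11/16; 3/4; 1 } — 21/32
edge 7 of 15 (R): { 0; 1/2; 5/8 | 21/32; 11/16; 3/4; 1 } — 41/64
edge 8 of 15 (B): { 0; 1/2; 5/8; 41/64 | 21/32; 11/16; 3/4; 1 } — 83/128
edge 9 of 15 (B): { 0; 1/2; 5/8; 41/64; 83/128 | 21/32; 11/16; 3/4; 1 } — 167/256
edge 10 of 15 (B): { 0; 1/2; 5/8; 41/64; 83/128; 167/256 | 21/32; 11/16; 3/4; 1 } — 335/512
edge 11 of 15 (R): { 0; 1/2; 5/8; 41/64; 83/128; 167/256 | 335/512; 21/32; 11/16; 3/4; 1 } — 669/1024
edge 12 of 15 (B): { 0; 1/2; 5/8; 41/64; 83/128; 167/256; 669/1024 | 335/512; 21/32; 11/16; 3/4; 1 } — 1339/2048
edge 13 of 15 (B): { 0; 1/2; 5/8; 41/64; 83/128; 167/256; 669/1024; 1339/2048 | 335/512; 21/32; 11/16; 3/4; 1 } — 2679/4096
edge 14 of 15 (R): { 0; 1/2; 5/8; 41/64; 83/128; 167/256; 669/1024; 1339/2048 | 2679/4096; 335/512; 21/32; 11/16; 3/4; 1 } — 5357/8192
edge 15 of 15 (R): { 0; 1/2; 5/8; 41/64; 83/128; 167/256; 669/1024; 1339/2048 | 5357/8192; 2679/4096; 335/512; 21/32; 11/16; 3/4; 1 } — 10713/16384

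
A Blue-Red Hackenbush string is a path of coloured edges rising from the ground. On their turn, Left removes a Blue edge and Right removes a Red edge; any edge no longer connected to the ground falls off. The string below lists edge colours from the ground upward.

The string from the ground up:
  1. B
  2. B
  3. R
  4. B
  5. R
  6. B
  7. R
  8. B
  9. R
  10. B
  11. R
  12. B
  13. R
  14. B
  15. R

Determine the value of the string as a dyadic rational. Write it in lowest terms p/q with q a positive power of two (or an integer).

Recurse on prefixes of the 15-edge string B B R B R B R B R B R B R B R:
edge 1 of 15 (B): { 0 |  } so 1
edge 2 of 15 (B): { 0; 1 |  } so 2
edge 3 of 15 (R): { 0; 1 | 2 } so 3/2
edge 4 of 15 (B): { 0; 1; 3/2 | 2 } so 7/4
edge 5 of 15 (R): { 0; 1; 3/2 | 7/4; 2 } so 13/8
edge 6 of 15 (B): { 0; 1; 3/2; 13/8 | 7/4; 2 } so 27/16
edge 7 of 15 (R): { 0; 1; 3/2; 13/8 | 27/16; 7/4; 2 } so 53/32
edge 8 of 15 (B): { 0; 1; 3/2; 13/8; 53/32 | 27/16; 7/4; 2 } so 107/64
edge 9 of 15 (R): { 0; 1; 3/2; 13/8; 53/32 | 107/64; 27/16; 7/4; 2 } so 213/128
edge 10 of 15 (B): { 0; 1; 3/2; 13/8; 53/32; 213/128 | 107/64; 27/16; 7/4; 2 } so 427/256
edge 11 of 15 (R): { 0; 1; 3/2; 13/8; 53/32; 213/128 | 427/256; 107/64; 27/16; 7/4; 2 } so 853/512
edge 12 of 15 (B): { 0; 1; 3/2; 13/8; 53/32; 213/128; 853/512 | 427/256; 107/64; 27/16; 7/4; 2 } so 1707/1024
edge 13 of 15 (R): { 0; 1; 3/2; 13/8; 53/32; 213/128; 853/512 | 1707/1024; 427/256; 107/64; 27/16; 7/4; 2 } so 3413/2048
edge 14 of 15 (B): { 0; 1; 3/2; 13/8; 53/32; 213/128; 853/512; 3413/2048 | 1707/1024; 427/256; 107/64; 27/16; 7/4; 2 } so 6827/4096
edge 15 of 15 (R): { 0; 1; 3/2; 13/8; 53/32; 213/128; 853/512; 3413/2048 | 6827/4096; 1707/1024; 427/256; 107/64; 27/16; 7/4; 2 } so 13653/8192

13653/8192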